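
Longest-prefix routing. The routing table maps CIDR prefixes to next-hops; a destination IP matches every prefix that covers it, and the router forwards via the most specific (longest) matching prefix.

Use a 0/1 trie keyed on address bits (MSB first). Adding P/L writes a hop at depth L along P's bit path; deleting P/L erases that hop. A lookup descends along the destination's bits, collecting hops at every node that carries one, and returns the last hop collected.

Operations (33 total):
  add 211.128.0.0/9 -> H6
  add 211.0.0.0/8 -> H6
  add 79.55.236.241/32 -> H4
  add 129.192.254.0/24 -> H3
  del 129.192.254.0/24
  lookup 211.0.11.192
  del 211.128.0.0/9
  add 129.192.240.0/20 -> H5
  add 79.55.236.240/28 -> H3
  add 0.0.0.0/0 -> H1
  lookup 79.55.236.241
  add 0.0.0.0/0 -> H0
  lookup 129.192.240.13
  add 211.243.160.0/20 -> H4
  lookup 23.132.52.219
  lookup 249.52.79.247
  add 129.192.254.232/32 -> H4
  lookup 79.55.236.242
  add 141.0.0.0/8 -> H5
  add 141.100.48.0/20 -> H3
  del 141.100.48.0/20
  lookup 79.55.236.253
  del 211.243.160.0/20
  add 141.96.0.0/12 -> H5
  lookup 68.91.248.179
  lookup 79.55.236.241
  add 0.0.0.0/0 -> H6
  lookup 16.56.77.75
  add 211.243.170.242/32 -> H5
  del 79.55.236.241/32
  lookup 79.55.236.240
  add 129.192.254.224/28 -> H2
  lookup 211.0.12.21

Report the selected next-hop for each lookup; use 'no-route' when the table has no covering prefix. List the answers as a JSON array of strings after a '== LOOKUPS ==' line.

Process each operation:
  + 211.128.0.0/9 (H6) depth=9
  + 211.0.0.0/8 (H6) depth=8
  + 79.55.236.241/32 (H4) depth=32
  + 129.192.254.0/24 (H3) depth=24
  del 129.192.254.0/24 (clear depth 24)
  ? 211.0.11.192  path d0:-→d1:-→d2:-→d3:-→d4:-→d5:-→d6:-→d7:-→d8:H6  best=H6
  del 211.128.0.0/9 (clear depth 9)
  + 129.192.240.0/20 (H5) depth=20
  + 79.55.236.240/28 (H3) depth=28
  + 0.0.0.0/0 (H1) depth=0
  ? 79.55.236.241  path d0:H1→d1:-→d2:-→d3:-→d4:-→d5:-→d6:-→d7:-→d8:-→d9:-→d10:-→d11:-→d12:-→d13:-→d14:-→d15:-→d16:-→d17:-→d18:-→d19:-→d20:-→d21:-→d22:-→d23:-→d24:-→d25:-→d26:-→d27:-→d28:H3→d29:-→d30:-→d31:-→d32:H4  best=H4
  + 0.0.0.0/0 (H0) depth=0
  ? 129.192.240.13  path d0:H0→d1:-→d2:-→d3:-→d4:-→d5:-→d6:-→d7:-→d8:-→d9:-→d10:-→d11:-→d12:-→d13:-→d14:-→d15:-→d16:-→d17:-→d18:-→d19:-→d20:H5  best=H5
  + 211.243.160.0/20 (H4) depth=20
  ? 23.132.52.219  path d0:H0→d1:-  best=H0
  ? 249.52.79.247  path d0:H0→d1:-→d2:-  best=H0
  + 129.192.254.232/32 (H4) depth=32
  ? 79.55.236.242  path d0:H0→d1:-→d2:-→d3:-→d4:-→d5:-→d6:-→d7:-→d8:-→d9:-→d10:-→d11:-→d12:-→d13:-→d14:-→d15:-→d16:-→d17:-→d18:-→d19:-→d20:-→d21:-→d22:-→d23:-→d24:-→d25:-→d26:-→d27:-→d28:H3→d29:-→d30:-  best=H3
  + 141.0.0.0/8 (H5) depth=8
  + 141.100.48.0/20 (H3) depth=20
  del 141.100.48.0/20 (clear depth 20)
  ? 79.55.236.253  path d0:H0→d1:-→d2:-→d3:-→d4:-→d5:-→d6:-→d7:-→d8:-→d9:-→d10:-→d11:-→d12:-→d13:-→d14:-→d15:-→d16:-→d17:-→d18:-→d19:-→d20:-→d21:-→d22:-→d23:-→d24:-→d25:-→d26:-→d27:-→d28:H3  best=H3
  del 211.243.160.0/20 (clear depth 20)
  + 141.96.0.0/12 (H5) depth=12
  ? 68.91.248.179  path d0:H0→d1:-→d2:-→d3:-→d4:-  best=H0
  ? 79.55.236.241  path d0:H0→d1:-→d2:-→d3:-→d4:-→d5:-→d6:-→d7:-→d8:-→d9:-→d10:-→d11:-→d12:-→d13:-→d14:-→d15:-→d16:-→d17:-→d18:-→d19:-→d20:-→d21:-→d22:-→d23:-→d24:-→d25:-→d26:-→d27:-→d28:H3→d29:-→d30:-→d31:-→d32:H4  best=H4
  + 0.0.0.0/0 (H6) depth=0
  ? 16.56.77.75  path d0:H6→d1:-  best=H6
  + 211.243.170.242/32 (H5) depth=32
  del 79.55.236.241/32 (clear depth 32)
  ? 79.55.236.240  path d0:H6→d1:-→d2:-→d3:-→d4:-→d5:-→d6:-→d7:-→d8:-→d9:-→d10:-→d11:-→d12:-→d13:-→d14:-→d15:-→d16:-→d17:-→d18:-→d19:-→d20:-→d21:-→d22:-→d23:-→d24:-→d25:-→d26:-→d27:-→d28:H3→d29:-→d30:-→d31:-  best=H3
  + 129.192.254.224/28 (H2) depth=28
  ? 211.0.12.21  path d0:H6→d1:-→d2:-→d3:-→d4:-→d5:-→d6:-→d7:-→d8:H6  best=H6

== LOOKUPS ==
["H6","H4","H5","H0","H0","H3","H3","H0","H4","H6","H3","H6"]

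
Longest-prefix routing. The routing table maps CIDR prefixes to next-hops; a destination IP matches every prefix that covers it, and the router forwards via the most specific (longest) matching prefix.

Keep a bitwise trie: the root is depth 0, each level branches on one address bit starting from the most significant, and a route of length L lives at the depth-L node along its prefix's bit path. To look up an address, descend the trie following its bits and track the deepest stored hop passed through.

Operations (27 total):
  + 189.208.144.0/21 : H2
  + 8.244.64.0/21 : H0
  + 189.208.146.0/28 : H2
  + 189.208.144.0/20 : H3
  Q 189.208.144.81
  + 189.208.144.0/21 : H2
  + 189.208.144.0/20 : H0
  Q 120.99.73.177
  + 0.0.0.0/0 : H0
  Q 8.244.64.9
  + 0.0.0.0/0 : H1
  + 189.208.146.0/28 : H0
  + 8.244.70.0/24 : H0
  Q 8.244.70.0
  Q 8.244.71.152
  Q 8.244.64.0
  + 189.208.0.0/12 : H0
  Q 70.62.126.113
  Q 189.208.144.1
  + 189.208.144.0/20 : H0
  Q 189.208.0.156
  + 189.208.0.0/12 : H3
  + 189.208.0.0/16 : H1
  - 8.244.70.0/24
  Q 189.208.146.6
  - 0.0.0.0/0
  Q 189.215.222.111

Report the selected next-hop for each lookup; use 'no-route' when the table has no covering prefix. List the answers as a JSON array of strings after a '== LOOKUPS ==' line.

Process each operation:
  add 189.208.144.0/21 -> H2 at depth 21
  add 8.244.64.0/21 -> H0 at depth 21
  add 189.208.146.0/28 -> H2 at depth 28
  add 189.208.144.0/20 -> H3 at depth 20
  ? 189.208.144.81  path d0:-→d1:-→d2:-→d3:-→d4:-→d5:-→d6:-→d7:-→d8:-→d9:-→d10:-→d11:-→d12:-→d13:-→d14:-→d15:-→d16:-→d17:-→d18:-→d19:-→d20:H3→d21:H2→d22:-  best=H2
  add 189.208.144.0/21 -> H2 at depth 21
  add 189.208.144.0/20 -> H0 at depth 20
  ? 120.99.73.177  path d0:-→d1:-  best=no-route
  add 0.0.0.0/0 -> H0 at depth 0
  ? 8.244.64.9  path d0:H0→d1:-→d2:-→d3:-→d4:-→d5:-→d6:-→d7:-→d8:-→d9:-→d10:-→d11:-→d12:-→d13:-→d14:-→d15:-→d16:-→d17:-→d18:-→d19:-→d20:-→d21:H0  best=H0
  add 0.0.0.0/0 -> H1 at depth 0
  add 189.208.146.0/28 -> H0 at depth 28
  add 8.244.70.0/24 -> H0 at depth 24
  ? 8.244.70.0  path d0:H1→d1:-→d2:-→d3:-→d4:-→d5:-→d6:-→d7:-→d8:-→d9:-→d10:-→d11:-→d12:-→d13:-→d14:-→d15:-→d16:-→d17:-→d18:-→d19:-→d20:-→d21:H0→d22:-→d23:-→d24:H0  best=H0
  ? 8.244.71.152  path d0:H1→d1:-→d2:-→d3:-→d4:-→d5:-→d6:-→d7:-→d8:-→d9:-→d10:-→d11:-→d12:-→d13:-→d14:-→d15:-→d16:-→d17:-→d18:-→d19:-→d20:-→d21:H0→d22:-→d23:-  best=H0
  ? 8.244.64.0  path d0:H1→d1:-→d2:-→d3:-→d4:-→d5:-→d6:-→d7:-→d8:-→d9:-→d10:-→d11:-→d12:-→d13:-→d14:-→d15:-→d16:-→d17:-→d18:-→d19:-→d20:-→d21:H0  best=H0
  add 189.208.0.0/12 -> H0 at depth 12
  ? 70.62.126.113  path d0:H1→d1:-  best=H1
  ? 189.208.144.1  path d0:H1→d1:-→d2:-→d3:-→d4:-→d5:-→d6:-→d7:-→d8:-→d9:-→d10:-→d11:-→d12:H0→d13:-→d14:-→d15:-→d16:-→d17:-→d18:-→d19:-→d20:H0→d21:H2→d22:-  best=H2
  add 189.208.144.0/20 -> H0 at depth 20
  ? 189.208.0.156  path d0:H1→d1:-→d2:-→d3:-→d4:-→d5:-→d6:-→d7:-→d8:-→d9:-→d10:-→d11:-→d12:H0→d13:-→d14:-→d15:-→d16:-  best=H0
  add 189.208.0.0/12 -> H3 at depth 12
  add 189.208.0.0/16 -> H1 at depth 16
  - 8.244.70.0/24 clear@24
  ? 189.208.146.6  path d0:H1→d1:-→d2:-→d3:-→d4:-→d5:-→d6:-→d7:-→d8:-→d9:-→d10:-→d11:-→d12:H3→d13:-→d14:-→d15:-→d16:H1→d17:-→d18:-→d19:-→d20:H0→d21:H2→d22:-→d23:-→d24:-→d25:-→d26:-→d27:-→d28:H0  best=H0
  - 0.0.0.0/0 clear@0
  ? 189.215.222.111  path d0:-→d1:-→d2:-→d3:-→d4:-→d5:-→d6:-→d7:-→d8:-→d9:-→d10:-→d11:-→d12:H3→d13:-  best=H3

== LOOKUPS ==
["H2","no-route","H0","H0","H0","H0","H1","H2","H0","H0","H3"]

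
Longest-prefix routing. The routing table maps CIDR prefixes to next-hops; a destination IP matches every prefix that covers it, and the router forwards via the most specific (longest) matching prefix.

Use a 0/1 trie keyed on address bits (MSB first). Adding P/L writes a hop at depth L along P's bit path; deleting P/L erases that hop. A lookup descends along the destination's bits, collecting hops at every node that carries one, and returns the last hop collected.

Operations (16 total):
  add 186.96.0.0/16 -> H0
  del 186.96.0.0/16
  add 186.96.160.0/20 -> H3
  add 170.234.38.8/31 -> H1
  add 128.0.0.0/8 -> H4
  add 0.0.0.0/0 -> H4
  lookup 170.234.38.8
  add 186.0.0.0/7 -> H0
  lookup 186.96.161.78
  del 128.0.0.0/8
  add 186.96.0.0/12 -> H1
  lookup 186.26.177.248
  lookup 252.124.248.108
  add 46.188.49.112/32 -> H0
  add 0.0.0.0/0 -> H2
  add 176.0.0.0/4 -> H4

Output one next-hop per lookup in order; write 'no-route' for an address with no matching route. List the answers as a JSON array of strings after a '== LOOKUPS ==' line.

Process each operation:
  add 186.96.0.0/16 -> H0 at depth 16
  - 186.96.0.0/16 clear@16
  add 186.96.160.0/20 -> H3 at depth 20
  add 170.234.38.8/31 -> H1 at depth 31
  add 128.0.0.0/8 -> H4 at depth 8
  add 0.0.0.0/0 -> H4 at depth 0
  lookup 170.234.38.8: bits 1010101011101010001001100000100 walk d0:H4→d1:-→d2:-→d3:-→d4:-→d5:-→d6:-→d7:-→d8:-→d9:-→d10:-→d11:-→d12:-→d13:-→d14:-→d15:-→d16:-→d17:-→d18:-→d19:-→d20:-→d21:-→d22:-→d23:-→d24:-→d25:-→d26:-→d27:-→d28:-→d29:-→d30:-→d31:H1 -> H1
  add 186.0.0.0/7 -> H0 at depth 7
  lookup 186.96.161.78: bits 10111010011000001010 walk d0:H4→d1:-→d2:-→d3:-→d4:-→d5:-→d6:-→d7:H0→d8:-→d9:-→d10:-→d11:-→d12:-→d13:-→d14:-→d15:-→d16:-→d17:-→d18:-→d19:-→d20:H3 -> H3
  - 128.0.0.0/8 clear@8
  add 186.96.0.0/12 -> H1 at depth 12
  lookup 186.26.177.248: bits 101110100 walk d0:H4→d1:-→d2:-→d3:-→d4:-→d5:-→d6:-→d7:H0→d8:-→d9:- -> H0
  lookup 252.124.248.108: bits 1 walk d0:H4→d1:- -> H4
  add 46.188.49.112/32 -> H0 at depth 32
  add 0.0.0.0/0 -> H2 at depth 0
  add 176.0.0.0/4 -> H4 at depth 4

== LOOKUPS ==
["H1","H3","H0","H4"]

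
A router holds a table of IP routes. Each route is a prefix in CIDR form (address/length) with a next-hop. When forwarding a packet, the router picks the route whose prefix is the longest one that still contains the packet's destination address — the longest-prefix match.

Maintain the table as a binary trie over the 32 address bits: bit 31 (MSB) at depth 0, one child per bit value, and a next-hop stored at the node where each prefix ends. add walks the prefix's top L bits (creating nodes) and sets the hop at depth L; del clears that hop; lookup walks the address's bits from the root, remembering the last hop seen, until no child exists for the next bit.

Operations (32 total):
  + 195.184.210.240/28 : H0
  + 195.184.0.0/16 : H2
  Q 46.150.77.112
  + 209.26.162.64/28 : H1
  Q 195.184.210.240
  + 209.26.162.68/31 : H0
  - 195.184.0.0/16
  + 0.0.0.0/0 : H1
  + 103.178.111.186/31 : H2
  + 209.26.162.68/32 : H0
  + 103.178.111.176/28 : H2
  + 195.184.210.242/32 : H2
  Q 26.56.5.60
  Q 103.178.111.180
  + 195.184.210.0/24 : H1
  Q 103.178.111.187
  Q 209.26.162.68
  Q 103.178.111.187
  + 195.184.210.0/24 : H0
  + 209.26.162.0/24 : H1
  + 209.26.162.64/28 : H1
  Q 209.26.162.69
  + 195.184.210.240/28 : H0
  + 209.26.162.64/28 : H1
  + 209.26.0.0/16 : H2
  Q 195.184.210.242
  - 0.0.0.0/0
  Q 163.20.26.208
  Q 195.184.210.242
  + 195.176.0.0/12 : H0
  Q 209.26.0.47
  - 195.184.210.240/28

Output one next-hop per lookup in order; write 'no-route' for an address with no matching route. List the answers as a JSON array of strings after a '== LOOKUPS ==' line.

Process each operation:
  + 195.184.210.240/28 (H0) depth=28
  + 195.184.0.0/16 (H2) depth=16
  ? 46.150.77.112  path d0:-  best=no-route
  + 209.26.162.64/28 (H1) depth=28
  ? 195.184.210.240  path d0:-→d1:-→d2:-→d3:-→d4:-→d5:-→d6:-→d7:-→d8:-→d9:-→d10:-→d11:-→d12:-→d13:-→d14:-→d15:-→d16:H2→d17:-→d18:-→d19:-→d20:-→d21:-→d22:-→d23:-→d24:-→d25:-→d26:-→d27:-→d28:H0  best=H0
  + 209.26.162.68/31 (H0) depth=31
  del 195.184.0.0/16 (clear depth 16)
  + 0.0.0.0/0 (H1) depth=0
  + 103.178.111.186/31 (H2) depth=31
  + 209.26.162.68/32 (H0) depth=32
  + 103.178.111.176/28 (H2) depth=28
  + 195.184.210.242/32 (H2) depth=32
  ? 26.56.5.60  path d0:H1→d1:-  best=H1
  ? 103.178.111.180  path d0:H1→d1:-→d2:-→d3:-→d4:-→d5:-→d6:-→d7:-→d8:-→d9:-→d10:-→d11:-→d12:-→d13:-→d14:-→d15:-→d16:-→d17:-→d18:-→d19:-→d20:-→d21:-→d22:-→d23:-→d24:-→d25:-→d26:-→d27:-→d28:H2  best=H2
  + 195.184.210.0/24 (H1) depth=24
  ? 103.178.111.187  path d0:H1→d1:-→d2:-→d3:-→d4:-→d5:-→d6:-→d7:-→d8:-→d9:-→d10:-→d11:-→d12:-→d13:-→d14:-→d15:-→d16:-→d17:-→d18:-→d19:-→d20:-→d21:-→d22:-→d23:-→d24:-→d25:-→d26:-→d27:-→d28:H2→d29:-→d30:-→d31:H2  best=H2
  ? 209.26.162.68  path d0:H1→d1:-→d2:-→d3:-→d4:-→d5:-→d6:-→d7:-→d8:-→d9:-→d10:-→d11:-→d12:-→d13:-→d14:-→d15:-→d16:-→d17:-→d18:-→d19:-→d20:-→d21:-→d22:-→d23:-→d24:-→d25:-→d26:-→d27:-→d28:H1→d29:-→d30:-→d31:H0→d32:H0  best=H0
  ? 103.178.111.187  path d0:H1→d1:-→d2:-→d3:-→d4:-→d5:-→d6:-→d7:-→d8:-→d9:-→d10:-→d11:-→d12:-→d13:-→d14:-→d15:-→d16:-→d17:-→d18:-→d19:-→d20:-→d21:-→d22:-→d23:-→d24:-→d25:-→d26:-→d27:-→d28:H2→d29:-→d30:-→d31:H2  best=H2
  + 195.184.210.0/24 (H0) depth=24
  + 209.26.162.0/24 (H1) depth=24
  + 209.26.162.64/28 (H1) depth=28
  ? 209.26.162.69  path d0:H1→d1:-→d2:-→d3:-→d4:-→d5:-→d6:-→d7:-→d8:-→d9:-→d10:-→d11:-→d12:-→d13:-→d14:-→d15:-→d16:-→d17:-→d18:-→d19:-→d20:-→d21:-→d22:-→d23:-→d24:H1→d25:-→d26:-→d27:-→d28:H1→d29:-→d30:-→d31:H0  best=H0
  + 195.184.210.240/28 (H0) depth=28
  + 209.26.162.64/28 (H1) depth=28
  + 209.26.0.0/16 (H2) depth=16
  ? 195.184.210.242  path d0:H1→d1:-→d2:-→d3:-→d4:-→d5:-→d6:-→d7:-→d8:-→d9:-→d10:-→d11:-→d12:-→d13:-→d14:-→d15:-→d16:-→d17:-→d18:-→d19:-→d20:-→d21:-→d22:-→d23:-→d24:H0→d25:-→d26:-→d27:-→d28:H0→d29:-→d30:-→d31:-→d32:H2  best=H2
  del 0.0.0.0/0 (clear depth 0)
  ? 163.20.26.208  path d0:-→d1:-  best=no-route
  ? 195.184.210.242  path d0:-→d1:-→d2:-→d3:-→d4:-→d5:-→d6:-→d7:-→d8:-→d9:-→d10:-→d11:-→d12:-→d13:-→d14:-→d15:-→d16:-→d17:-→d18:-→d19:-→d20:-→d21:-→d22:-→d23:-→d24:H0→d25:-→d26:-→d27:-→d28:H0→d29:-→d30:-→d31:-→d32:H2  best=H2
  + 195.176.0.0/12 (H0) depth=12
  ? 209.26.0.47  path d0:-→d1:-→d2:-→d3:-→d4:-→d5:-→d6:-→d7:-→d8:-→d9:-→d10:-→d11:-→d12:-→d13:-→d14:-→d15:-→d16:H2  best=H2
  del 195.184.210.240/28 (clear depth 28)

== LOOKUPS ==
["no-route","H0","H1","H2","H2","H0","H2","H0","H2","no-route","H2","H2"]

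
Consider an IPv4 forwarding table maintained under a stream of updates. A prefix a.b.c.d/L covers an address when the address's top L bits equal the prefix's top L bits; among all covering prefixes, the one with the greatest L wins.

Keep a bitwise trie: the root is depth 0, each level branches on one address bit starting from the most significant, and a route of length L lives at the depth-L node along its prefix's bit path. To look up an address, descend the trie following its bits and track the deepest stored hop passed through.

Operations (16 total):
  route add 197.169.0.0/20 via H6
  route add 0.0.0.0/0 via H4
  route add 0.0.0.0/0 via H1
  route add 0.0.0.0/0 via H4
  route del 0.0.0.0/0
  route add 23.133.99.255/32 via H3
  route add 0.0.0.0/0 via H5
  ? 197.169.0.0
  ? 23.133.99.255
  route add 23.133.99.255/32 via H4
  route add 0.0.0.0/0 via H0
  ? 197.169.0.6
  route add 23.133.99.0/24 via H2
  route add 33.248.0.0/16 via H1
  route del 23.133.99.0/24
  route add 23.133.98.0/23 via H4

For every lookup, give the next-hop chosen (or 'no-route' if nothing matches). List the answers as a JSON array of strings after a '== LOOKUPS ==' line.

Trace:
  + 197.169.0.0/20 (H6) depth=20
  + 0.0.0.0/0 (H4) depth=0
  + 0.0.0.0/0 (H1) depth=0
  + 0.0.0.0/0 (H4) depth=0
  - 0.0.0.0/0 clear@0
  + 23.133.99.255/32 (H3) depth=32
  + 0.0.0.0/0 (H5) depth=0
  lookup 197.169.0.0: bits 11000101101010010000 walk d0:H5→d1:-→d2:-→d3:-→d4:-→d5:-→d6:-→d7:-→d8:-→d9:-→d10:-→d11:-→d12:-→d13:-→d14:-→d15:-→d16:-→d17:-→d18:-→d19:-→d20:H6 -> H6
  lookup 23.133.99.255: bits 00010111100001010110001111111111 walk d0:H5→d1:-→d2:-→d3:-→d4:-→d5:-→d6:-→d7:-→d8:-→d9:-→d10:-→d11:-→d12:-→d13:-→d14:-→d15:-→d16:-→d17:-→d18:-→d19:-→d20:-→d21:-→d22:-→d23:-→d24:-→d25:-→d26:-→d27:-→d28:-→d29:-→d30:-→d31:-→d32:H3 -> H3
  + 23.133.99.255/32 (H4) depth=32
  + 0.0.0.0/0 (H0) depth=0
  lookup 197.169.0.6: bits 11000101101010010000 walk d0:H0→d1:-→d2:-→d3:-→d4:-→d5:-→d6:-→d7:-→d8:-→d9:-→d10:-→d11:-→d12:-→d13:-→d14:-→d15:-→d16:-→d17:-→d18:-→d19:-→d20:H6 -> H6
  + 23.133.99.0/24 (H2) depth=24
  + 33.248.0.0/16 (H1) depth=16
  - 23.133.99.0/24 clear@24
  + 23.133.98.0/23 (H4) depth=23

== LOOKUPS ==
["H6","H3","H6"]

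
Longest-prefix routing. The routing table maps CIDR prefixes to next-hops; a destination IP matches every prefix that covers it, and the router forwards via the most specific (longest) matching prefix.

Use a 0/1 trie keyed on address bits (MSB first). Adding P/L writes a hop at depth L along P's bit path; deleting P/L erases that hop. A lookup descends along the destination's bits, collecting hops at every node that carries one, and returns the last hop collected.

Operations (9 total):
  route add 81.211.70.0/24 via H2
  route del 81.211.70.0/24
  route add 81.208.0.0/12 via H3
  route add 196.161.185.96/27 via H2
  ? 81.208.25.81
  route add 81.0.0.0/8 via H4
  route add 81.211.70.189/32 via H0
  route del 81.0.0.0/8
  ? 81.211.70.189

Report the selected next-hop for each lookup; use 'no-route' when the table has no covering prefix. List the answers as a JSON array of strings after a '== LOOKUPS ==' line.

Apply in order:
  + 81.211.70.0/24 (H2) depth=24
  - 81.211.70.0/24 clear@24
  + 81.208.0.0/12 (H3) depth=12
  + 196.161.185.96/27 (H2) depth=27
  Q 81.208.25.81: descend 01010001110100 ; hops seen [H3] ; pick H3
  + 81.0.0.0/8 (H4) depth=8
  + 81.211.70.189/32 (H0) depth=32
  - 81.0.0.0/8 clear@8
  Q 81.211.70.189: descend 01010001110100110100011010111101 ; hops seen [H3,H0] ; pick H0

== LOOKUPS ==
["H3","H0"]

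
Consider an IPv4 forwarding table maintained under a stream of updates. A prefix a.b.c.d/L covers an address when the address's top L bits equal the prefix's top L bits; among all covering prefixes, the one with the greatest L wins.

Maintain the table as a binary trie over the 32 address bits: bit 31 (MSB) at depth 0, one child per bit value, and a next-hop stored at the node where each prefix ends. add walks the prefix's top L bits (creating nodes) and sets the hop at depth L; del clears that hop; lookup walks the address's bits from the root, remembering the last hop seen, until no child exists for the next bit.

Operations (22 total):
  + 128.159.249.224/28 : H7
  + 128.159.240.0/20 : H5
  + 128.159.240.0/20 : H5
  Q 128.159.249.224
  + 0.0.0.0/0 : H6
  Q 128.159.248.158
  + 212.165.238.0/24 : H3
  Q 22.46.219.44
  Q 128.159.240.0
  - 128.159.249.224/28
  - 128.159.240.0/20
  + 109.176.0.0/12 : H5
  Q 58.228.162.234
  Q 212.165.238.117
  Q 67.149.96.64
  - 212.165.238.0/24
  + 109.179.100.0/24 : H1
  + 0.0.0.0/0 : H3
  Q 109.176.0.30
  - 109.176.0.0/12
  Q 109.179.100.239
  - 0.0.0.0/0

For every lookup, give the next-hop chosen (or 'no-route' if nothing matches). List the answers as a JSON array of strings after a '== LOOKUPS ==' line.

Process each operation:
  add 128.159.249.224/28 -> H7 at depth 28
  add 128.159.240.0/20 -> H5 at depth 20
  add 128.159.240.0/20 -> H5 at depth 20
  lookup 128.159.249.224: bits 1000000010011111111110011110 walk d0:-→d1:-→d2:-→d3:-→d4:-→d5:-→d6:-→d7:-→d8:-→d9:-→d10:-→d11:-→d12:-→d13:-→d14:-→d15:-→d16:-→d17:-→d18:-→d19:-→d20:H5→d21:-→d22:-→d23:-→d24:-→d25:-→d26:-→d27:-→d28:H7 -> H7
  add 0.0.0.0/0 -> H6 at depth 0
  lookup 128.159.248.158: bits 10000000100111111111100 walk d0:H6→d1:-→d2:-→d3:-→d4:-→d5:-→d6:-→d7:-→d8:-→d9:-→d10:-→d11:-→d12:-→d13:-→d14:-→d15:-→d16:-→d17:-→d18:-→d19:-→d20:H5→d21:-→d22:-→d23:- -> H5
  add 212.165.238.0/24 -> H3 at depth 24
  lookup 22.46.219.44: bits ε walk d0:H6 -> H6
  lookup 128.159.240.0: bits 10000000100111111111 walk d0:H6→d1:-→d2:-→d3:-→d4:-→d5:-→d6:-→d7:-→d8:-→d9:-→d10:-→d11:-→d12:-→d13:-→d14:-→d15:-→d16:-→d17:-→d18:-→d19:-→d20:H5 -> H5
  - 128.159.249.224/28 clear@28
  - 128.159.240.0/20 clear@20
  add 109.176.0.0/12 -> H5 at depth 12
  lookup 58.228.162.234: bits 0 walk d0:H6→d1:- -> H6
  lookup 212.165.238.117: bits 110101001010010111101110 walk d0:H6→d1:-→d2:-→d3:-→d4:-→d5:-→d6:-→d7:-→d8:-→d9:-→d10:-→d11:-→d12:-→d13:-→d14:-→d15:-→d16:-→d17:-→d18:-→d19:-→d20:-→d21:-→d22:-→d23:-→d24:H3 -> H3
  lookup 67.149.96.64: bits 01 walk d0:H6→d1:-→d2:- -> H6
  - 212.165.238.0/24 clear@24
  add 109.179.100.0/24 -> H1 at depth 24
  add 0.0.0.0/0 -> H3 at depth 0
  lookup 109.176.0.30: bits 01101101101100 walk d0:H3→d1:-→d2:-→d3:-→d4:-→d5:-→d6:-→d7:-→d8:-→d9:-→d10:-→d11:-→d12:H5→d13:-→d14:- -> H5
  - 109.176.0.0/12 clear@12
  lookup 109.179.100.239: bits 011011011011001101100100 walk d0:H3→d1:-→d2:-→d3:-→d4:-→d5:-→d6:-→d7:-→d8:-→d9:-→d10:-→d11:-→d12:-→d13:-→d14:-→d15:-→d16:-→d17:-→d18:-→d19:-→d20:-→d21:-→d22:-→d23:-→d24:H1 -> H1
  - 0.0.0.0/0 clear@0

== LOOKUPS ==
["H7","H5","H6","H5","H6","H3","H6","H5","H1"]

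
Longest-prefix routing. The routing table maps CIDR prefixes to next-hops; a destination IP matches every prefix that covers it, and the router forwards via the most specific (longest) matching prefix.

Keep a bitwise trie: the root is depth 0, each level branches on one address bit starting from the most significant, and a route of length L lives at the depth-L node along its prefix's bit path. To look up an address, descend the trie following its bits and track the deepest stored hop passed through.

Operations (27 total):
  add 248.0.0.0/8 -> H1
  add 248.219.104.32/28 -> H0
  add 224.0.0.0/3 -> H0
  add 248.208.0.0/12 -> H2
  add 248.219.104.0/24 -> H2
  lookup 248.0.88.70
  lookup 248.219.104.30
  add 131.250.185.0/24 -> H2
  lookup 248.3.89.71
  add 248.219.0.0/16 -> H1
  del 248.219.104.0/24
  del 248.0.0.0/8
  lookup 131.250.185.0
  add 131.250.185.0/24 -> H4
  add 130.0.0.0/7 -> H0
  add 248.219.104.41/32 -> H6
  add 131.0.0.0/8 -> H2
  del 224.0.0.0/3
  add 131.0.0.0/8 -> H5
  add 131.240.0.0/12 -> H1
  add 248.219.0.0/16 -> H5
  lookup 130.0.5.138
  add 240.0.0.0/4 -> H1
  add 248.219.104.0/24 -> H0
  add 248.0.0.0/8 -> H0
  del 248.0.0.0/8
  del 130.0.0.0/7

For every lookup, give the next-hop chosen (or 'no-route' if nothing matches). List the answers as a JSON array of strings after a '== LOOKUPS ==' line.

Trace:
  add 248.0.0.0/8 -> H1 at depth 8
  add 248.219.104.32/28 -> H0 at depth 28
  add 224.0.0.0/3 -> H0 at depth 3
  add 248.208.0.0/12 -> H2 at depth 12
  add 248.219.104.0/24 -> H2 at depth 24
  lookup 248.0.88.70: bits 11111000 walk d0:-→d1:-→d2:-→d3:H0→d4:-→d5:-→d6:-→d7:-→d8:H1 -> H1
  lookup 248.219.104.30: bits 11111000110110110110100000 walk d0:-→d1:-→d2:-→d3:H0→d4:-→d5:-→d6:-→d7:-→d8:H1→d9:-→d10:-→d11:-→d12:H2→d13:-→d14:-→d15:-→d16:-→d17:-→d18:-→d19:-→d20:-→d21:-→d22:-→d23:-→d24:H2→d25:-→d26:- -> H2
  add 131.250.185.0/24 -> H2 at depth 24
  lookup 248.3.89.71: bits 11111000 walk d0:-→d1:-→d2:-→d3:H0→d4:-→d5:-→d6:-→d7:-→d8:H1 -> H1
  add 248.219.0.0/16 -> H1 at depth 16
  del 248.219.104.0/24 (clear depth 24)
  del 248.0.0.0/8 (clear depth 8)
  lookup 131.250.185.0: bits 100000111111101010111001 walk d0:-→d1:-→d2:-→d3:-→d4:-→d5:-→d6:-→d7:-→d8:-→d9:-→d10:-→d11:-→d12:-→d13:-→d14:-→d15:-→d16:-→d17:-→d18:-→d19:-→d20:-→d21:-→d22:-→d23:-→d24:H2 -> H2
  add 131.250.185.0/24 -> H4 at depth 24
  add 130.0.0.0/7 -> H0 at depth 7
  add 248.219.104.41/32 -> H6 at depth 32
  add 131.0.0.0/8 -> H2 at depth 8
  del 224.0.0.0/3 (clear depth 3)
  add 131.0.0.0/8 -> H5 at depth 8
  add 131.240.0.0/12 -> H1 at depth 12
  add 248.219.0.0/16 -> H5 at depth 16
  lookup 130.0.5.138: bits 1000001 walk d0:-→d1:-→d2:-→d3:-→d4:-→d5:-→d6:-→d7:H0 -> H0
  add 240.0.0.0/4 -> H1 at depth 4
  add 248.219.104.0/24 -> H0 at depth 24
  add 248.0.0.0/8 -> H0 at depth 8
  del 248.0.0.0/8 (clear depth 8)
  del 130.0.0.0/7 (clear depth 7)

== LOOKUPS ==
["H1","H2","H1","H2","H0"]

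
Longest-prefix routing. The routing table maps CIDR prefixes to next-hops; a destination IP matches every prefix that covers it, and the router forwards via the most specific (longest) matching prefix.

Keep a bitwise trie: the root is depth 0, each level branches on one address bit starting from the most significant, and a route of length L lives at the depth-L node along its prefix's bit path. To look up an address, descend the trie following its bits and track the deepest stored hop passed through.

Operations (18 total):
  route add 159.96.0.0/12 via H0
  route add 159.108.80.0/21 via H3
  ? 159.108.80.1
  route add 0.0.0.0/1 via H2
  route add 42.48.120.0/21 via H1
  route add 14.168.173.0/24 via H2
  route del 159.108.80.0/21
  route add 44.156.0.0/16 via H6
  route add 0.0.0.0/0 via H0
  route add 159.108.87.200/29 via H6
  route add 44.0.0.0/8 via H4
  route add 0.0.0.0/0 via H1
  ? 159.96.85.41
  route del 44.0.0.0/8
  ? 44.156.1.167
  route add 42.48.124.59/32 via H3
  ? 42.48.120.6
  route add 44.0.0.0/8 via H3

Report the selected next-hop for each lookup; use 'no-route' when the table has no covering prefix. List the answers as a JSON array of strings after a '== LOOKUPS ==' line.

Process each operation:
  add 159.96.0.0/12 -> H0 at depth 12
  add 159.108.80.0/21 -> H3 at depth 21
  ? 159.108.80.1  path d0:-→d1:-→d2:-→d3:-→d4:-→d5:-→d6:-→d7:-→d8:-→d9:-→d10:-→d11:-→d12:H0→d13:-→d14:-→d15:-→d16:-→d17:-→d18:-→d19:-→d20:-→d21:H3  best=H3
  add 0.0.0.0/1 -> H2 at depth 1
  add 42.48.120.0/21 -> H1 at depth 21
  add 14.168.173.0/24 -> H2 at depth 24
  - 159.108.80.0/21 clear@21
  add 44.156.0.0/16 -> H6 at depth 16
  add 0.0.0.0/0 -> H0 at depth 0
  add 159.108.87.200/29 -> H6 at depth 29
  add 44.0.0.0/8 -> H4 at depth 8
  add 0.0.0.0/0 -> H1 at depth 0
  ? 159.96.85.41  path d0:H1→d1:-→d2:-→d3:-→d4:-→d5:-→d6:-→d7:-→d8:-→d9:-→d10:-→d11:-→d12:H0  best=H0
  - 44.0.0.0/8 clear@8
  ? 44.156.1.167  path d0:H1→d1:H2→d2:-→d3:-→d4:-→d5:-→d6:-→d7:-→d8:-→d9:-→d10:-→d11:-→d12:-→d13:-→d14:-→d15:-→d16:H6  best=H6
  add 42.48.124.59/32 -> H3 at depth 32
  ? 42.48.120.6  path d0:H1→d1:H2→d2:-→d3:-→d4:-→d5:-→d6:-→d7:-→d8:-→d9:-→d10:-→d11:-→d12:-→d13:-→d14:-→d15:-→d16:-→d17:-→d18:-→d19:-→d20:-→d21:H1  best=H1
  add 44.0.0.0/8 -> H3 at depth 8

== LOOKUPS ==
["H3","H0","H6","H1"]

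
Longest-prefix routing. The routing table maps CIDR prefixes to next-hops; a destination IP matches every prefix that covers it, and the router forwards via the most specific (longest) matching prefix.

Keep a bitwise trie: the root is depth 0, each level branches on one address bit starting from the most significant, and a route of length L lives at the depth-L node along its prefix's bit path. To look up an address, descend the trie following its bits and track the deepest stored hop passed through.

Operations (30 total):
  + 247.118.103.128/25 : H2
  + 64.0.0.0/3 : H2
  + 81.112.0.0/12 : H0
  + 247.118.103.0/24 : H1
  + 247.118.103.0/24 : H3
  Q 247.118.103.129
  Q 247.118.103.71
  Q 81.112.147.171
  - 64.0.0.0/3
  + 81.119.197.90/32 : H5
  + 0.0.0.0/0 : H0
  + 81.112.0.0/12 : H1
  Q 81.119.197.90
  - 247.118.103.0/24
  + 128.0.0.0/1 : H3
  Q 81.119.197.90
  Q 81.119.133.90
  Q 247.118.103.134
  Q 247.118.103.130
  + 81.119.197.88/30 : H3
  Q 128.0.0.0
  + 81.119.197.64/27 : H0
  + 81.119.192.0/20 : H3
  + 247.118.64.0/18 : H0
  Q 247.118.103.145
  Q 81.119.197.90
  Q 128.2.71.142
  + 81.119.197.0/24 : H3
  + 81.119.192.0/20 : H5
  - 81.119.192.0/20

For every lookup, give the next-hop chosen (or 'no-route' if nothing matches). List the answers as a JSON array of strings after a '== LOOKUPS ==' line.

Process each operation:
  + 247.118.103.128/25 (H2) depth=25
  + 64.0.0.0/3 (H2) depth=3
  + 81.112.0.0/12 (H0) depth=12
  + 247.118.103.0/24 (H1) depth=24
  + 247.118.103.0/24 (H3) depth=24
  lookup 247.118.103.129: bits 1111011101110110011001111 walk d0:-→d1:-→d2:-→d3:-→d4:-→d5:-→d6:-→d7:-→d8:-→d9:-→d10:-→d11:-→d12:-→d13:-→d14:-→d15:-→d16:-→d17:-→d18:-→d19:-→d20:-→d21:-→d22:-→d23:-→d24:H3→d25:H2 -> H2
  lookup 247.118.103.71: bits 111101110111011001100111 walk d0:-→d1:-→d2:-→d3:-→d4:-→d5:-→d6:-→d7:-→d8:-→d9:-→d10:-→d11:-→d12:-→d13:-→d14:-→d15:-→d16:-→d17:-→d18:-→d19:-→d20:-→d21:-→d22:-→d23:-→d24:H3 -> H3
  lookup 81.112.147.171: bits 010100010111 walk d0:-→d1:-→d2:-→d3:H2→d4:-→d5:-→d6:-→d7:-→d8:-→d9:-→d10:-→d11:-→d12:H0 -> H0
  del 64.0.0.0/3 (clear depth 3)
  + 81.119.197.90/32 (H5) depth=32
  + 0.0.0.0/0 (H0) depth=0
  + 81.112.0.0/12 (H1) depth=12
  lookup 81.119.197.90: bits 01010001011101111100010101011010 walk d0:H0→d1:-→d2:-→d3:-→d4:-→d5:-→d6:-→d7:-→d8:-→d9:-→d10:-→d11:-→d12:H1→d13:-→d14:-→d15:-→d16:-→d17:-→d18:-→d19:-→d20:-→d21:-→d22:-→d23:-→d24:-→d25:-→d26:-→d27:-→d28:-→d29:-→d30:-→d31:-→d32:H5 -> H5
  del 247.118.103.0/24 (clear depth 24)
  + 128.0.0.0/1 (H3) depth=1
  lookup 81.119.197.90: bits 01010001011101111100010101011010 walk d0:H0→d1:-→d2:-→d3:-→d4:-→d5:-→d6:-→d7:-→d8:-→d9:-→d10:-→d11:-→d12:H1→d13:-→d14:-→d15:-→d16:-→d17:-→d18:-→d19:-→d20:-→d21:-→d22:-→d23:-→d24:-→d25:-→d26:-→d27:-→d28:-→d29:-→d30:-→d31:-→d32:H5 -> H5
  lookup 81.119.133.90: bits 01010001011101111 walk d0:H0→d1:-→d2:-→d3:-→d4:-→d5:-→d6:-→d7:-→d8:-→d9:-→d10:-→d11:-→d12:H1→d13:-→d14:-→d15:-→d16:-→d17:- -> H1
  lookup 247.118.103.134: bits 1111011101110110011001111 walk d0:H0→d1:H3→d2:-→d3:-→d4:-→d5:-→d6:-→d7:-→d8:-→d9:-→d10:-→d11:-→d12:-→d13:-→d14:-→d15:-→d16:-→d17:-→d18:-→d19:-→d20:-→d21:-→d22:-→d23:-→d24:-→d25:H2 -> H2
  lookup 247.118.103.130: bits 1111011101110110011001111 walk d0:H0→d1:H3→d2:-→d3:-→d4:-→d5:-→d6:-→d7:-→d8:-→d9:-→d10:-→d11:-→d12:-→d13:-→d14:-→d15:-→d16:-→d17:-→d18:-→d19:-→d20:-→d21:-→d22:-→d23:-→d24:-→d25:H2 -> H2
  + 81.119.197.88/30 (H3) depth=30
  lookup 128.0.0.0: bits 1 walk d0:H0→d1:H3 -> H3
  + 81.119.197.64/27 (H0) depth=27
  + 81.119.192.0/20 (H3) depth=20
  + 247.118.64.0/18 (H0) depth=18
  lookup 247.118.103.145: bits 1111011101110110011001111 walk d0:H0→d1:H3→d2:-→d3:-→d4:-→d5:-→d6:-→d7:-→d8:-→d9:-→d10:-→d11:-→d12:-→d13:-→d14:-→d15:-→d16:-→d17:-→d18:H0→d19:-→d20:-→d21:-→d22:-→d23:-→d24:-→d25:H2 -> H2
  lookup 81.119.197.90: bits 01010001011101111100010101011010 walk d0:H0→d1:-→d2:-→d3:-→d4:-→d5:-→d6:-→d7:-→d8:-→d9:-→d10:-→d11:-→d12:H1→d13:-→d14:-→d15:-→d16:-→d17:-→d18:-→d19:-→d20:H3→d21:-→d22:-→d23:-→d24:-→d25:-→d26:-→d27:H0→d28:-→d29:-→d30:H3→d31:-→d32:H5 -> H5
  lookup 128.2.71.142: bits 1 walk d0:H0→d1:H3 -> H3
  + 81.119.197.0/24 (H3) depth=24
  + 81.119.192.0/20 (H5) depth=20
  del 81.119.192.0/20 (clear depth 20)

== LOOKUPS ==
["H2","H3","H0","H5","H5","H1","H2","H2","H3","H2","H5","H3"]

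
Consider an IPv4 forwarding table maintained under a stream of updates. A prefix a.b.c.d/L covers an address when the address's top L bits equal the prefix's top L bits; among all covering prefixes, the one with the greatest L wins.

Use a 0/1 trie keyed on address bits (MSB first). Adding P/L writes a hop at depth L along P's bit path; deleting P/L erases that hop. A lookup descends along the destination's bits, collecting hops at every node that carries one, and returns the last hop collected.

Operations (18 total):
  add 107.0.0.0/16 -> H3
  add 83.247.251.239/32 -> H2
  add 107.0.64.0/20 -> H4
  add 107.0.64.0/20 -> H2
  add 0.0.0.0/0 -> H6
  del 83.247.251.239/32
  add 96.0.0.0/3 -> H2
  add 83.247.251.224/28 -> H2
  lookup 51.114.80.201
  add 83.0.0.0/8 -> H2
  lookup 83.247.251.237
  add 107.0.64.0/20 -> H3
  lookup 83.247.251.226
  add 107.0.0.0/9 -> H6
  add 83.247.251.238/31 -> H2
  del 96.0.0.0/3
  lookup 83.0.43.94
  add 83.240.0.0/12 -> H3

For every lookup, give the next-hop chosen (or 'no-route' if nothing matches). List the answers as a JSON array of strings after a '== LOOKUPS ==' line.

Process each operation:
  + 107.0.0.0/16 (H3) depth=16
  + 83.247.251.239/32 (H2) depth=32
  + 107.0.64.0/20 (H4) depth=20
  + 107.0.64.0/20 (H2) depth=20
  + 0.0.0.0/0 (H6) depth=0
  - 83.247.251.239/32 clear@32
  + 96.0.0.0/3 (H2) depth=3
  + 83.247.251.224/28 (H2) depth=28
  ? 51.114.80.201  path d0:H6→d1:-  best=H6
  + 83.0.0.0/8 (H2) depth=8
  ? 83.247.251.237  path d0:H6→d1:-→d2:-→d3:-→d4:-→d5:-→d6:-→d7:-→d8:H2→d9:-→d10:-→d11:-→d12:-→d13:-→d14:-→d15:-→d16:-→d17:-→d18:-→d19:-→d20:-→d21:-→d22:-→d23:-→d24:-→d25:-→d26:-→d27:-→d28:H2→d29:-→d30:-  best=H2
  + 107.0.64.0/20 (H3) depth=20
  ? 83.247.251.226  path d0:H6→d1:-→d2:-→d3:-→d4:-→d5:-→d6:-→d7:-→d8:H2→d9:-→d10:-→d11:-→d12:-→d13:-→d14:-→d15:-→d16:-→d17:-→d18:-→d19:-→d20:-→d21:-→d22:-→d23:-→d24:-→d25:-→d26:-→d27:-→d28:H2  best=H2
  + 107.0.0.0/9 (H6) depth=9
  + 83.247.251.238/31 (H2) depth=31
  - 96.0.0.0/3 clear@3
  ? 83.0.43.94  path d0:H6→d1:-→d2:-→d3:-→d4:-→d5:-→d6:-→d7:-→d8:H2  best=H2
  + 83.240.0.0/12 (H3) depth=12

== LOOKUPS ==
["H6","H2","H2","H2"]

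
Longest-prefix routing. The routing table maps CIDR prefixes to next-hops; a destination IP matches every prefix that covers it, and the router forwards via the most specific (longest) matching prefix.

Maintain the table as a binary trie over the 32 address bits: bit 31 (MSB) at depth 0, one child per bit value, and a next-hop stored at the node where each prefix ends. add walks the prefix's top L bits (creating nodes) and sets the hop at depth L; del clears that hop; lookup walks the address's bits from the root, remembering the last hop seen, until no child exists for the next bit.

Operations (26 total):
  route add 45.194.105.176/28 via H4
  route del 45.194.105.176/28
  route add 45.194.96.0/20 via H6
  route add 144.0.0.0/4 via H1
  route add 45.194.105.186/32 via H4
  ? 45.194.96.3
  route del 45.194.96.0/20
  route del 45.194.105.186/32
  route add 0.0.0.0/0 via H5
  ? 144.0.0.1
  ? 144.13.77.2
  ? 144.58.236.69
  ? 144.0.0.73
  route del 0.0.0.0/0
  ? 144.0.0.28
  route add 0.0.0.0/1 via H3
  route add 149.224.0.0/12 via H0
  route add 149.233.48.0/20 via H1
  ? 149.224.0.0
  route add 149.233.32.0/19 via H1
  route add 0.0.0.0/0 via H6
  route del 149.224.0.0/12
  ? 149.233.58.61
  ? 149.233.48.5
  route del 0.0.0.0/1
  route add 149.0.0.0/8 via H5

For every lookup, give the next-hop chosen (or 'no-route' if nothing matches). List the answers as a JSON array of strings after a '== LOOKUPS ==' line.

Trace:
  add 45.194.105.176/28 -> H4 at depth 28
  - 45.194.105.176/28 clear@28
  add 45.194.96.0/20 -> H6 at depth 20
  add 144.0.0.0/4 -> H1 at depth 4
  add 45.194.105.186/32 -> H4 at depth 32
  lookup 45.194.96.3: bits 00101101110000100110 walk d0:-→d1:-→d2:-→d3:-→d4:-→d5:-→d6:-→d7:-→d8:-→d9:-→d10:-→d11:-→d12:-→d13:-→d14:-→d15:-→d16:-→d17:-→d18:-→d19:-→d20:H6 -> H6
  - 45.194.96.0/20 clear@20
  - 45.194.105.186/32 clear@32
  add 0.0.0.0/0 -> H5 at depth 0
  lookup 144.0.0.1: bits 1001 walk d0:H5→d1:-→d2:-→d3:-→d4:H1 -> H1
  lookup 144.13.77.2: bits 1001 walk d0:H5→d1:-→d2:-→d3:-→d4:H1 -> H1
  lookup 144.58.236.69: bits 1001 walk d0:H5→d1:-→d2:-→d3:-→d4:H1 -> H1
  lookup 144.0.0.73: bits 1001 walk d0:H5→d1:-→d2:-→d3:-→d4:H1 -> H1
  - 0.0.0.0/0 clear@0
  lookup 144.0.0.28: bits 1001 walk d0:-→d1:-→d2:-→d3:-→d4:H1 -> H1
  add 0.0.0.0/1 -> H3 at depth 1
  add 149.224.0.0/12 -> H0 at depth 12
  add 149.233.48.0/20 -> H1 at depth 20
  lookup 149.224.0.0: bits 100101011110 walk d0:-→d1:-→d2:-→d3:-→d4:H1→d5:-→d6:-→d7:-→d8:-→d9:-→d10:-→d11:-→d12:H0 -> H0
  add 149.233.32.0/19 -> H1 at depth 19
  add 0.0.0.0/0 -> H6 at depth 0
  - 149.224.0.0/12 clear@12
  lookup 149.233.58.61: bits 10010101111010010011 walk d0:H6→d1:-→d2:-→d3:-→d4:H1→d5:-→d6:-→d7:-→d8:-→d9:-→d10:-→d11:-→d12:-→d13:-→d14:-→d15:-→d16:-→d17:-→d18:-→d19:H1→d20:H1 -> H1
  lookup 149.233.48.5: bits 10010101111010010011 walk d0:H6→d1:-→d2:-→d3:-→d4:H1→d5:-→d6:-→d7:-→d8:-→d9:-→d10:-→d11:-→d12:-→d13:-→d14:-→d15:-→d16:-→d17:-→d18:-→d19:H1→d20:H1 -> H1
  - 0.0.0.0/1 clear@1
  add 149.0.0.0/8 -> H5 at depth 8

== LOOKUPS ==
["H6","H1","H1","H1","H1","H1","H0","H1","H1"]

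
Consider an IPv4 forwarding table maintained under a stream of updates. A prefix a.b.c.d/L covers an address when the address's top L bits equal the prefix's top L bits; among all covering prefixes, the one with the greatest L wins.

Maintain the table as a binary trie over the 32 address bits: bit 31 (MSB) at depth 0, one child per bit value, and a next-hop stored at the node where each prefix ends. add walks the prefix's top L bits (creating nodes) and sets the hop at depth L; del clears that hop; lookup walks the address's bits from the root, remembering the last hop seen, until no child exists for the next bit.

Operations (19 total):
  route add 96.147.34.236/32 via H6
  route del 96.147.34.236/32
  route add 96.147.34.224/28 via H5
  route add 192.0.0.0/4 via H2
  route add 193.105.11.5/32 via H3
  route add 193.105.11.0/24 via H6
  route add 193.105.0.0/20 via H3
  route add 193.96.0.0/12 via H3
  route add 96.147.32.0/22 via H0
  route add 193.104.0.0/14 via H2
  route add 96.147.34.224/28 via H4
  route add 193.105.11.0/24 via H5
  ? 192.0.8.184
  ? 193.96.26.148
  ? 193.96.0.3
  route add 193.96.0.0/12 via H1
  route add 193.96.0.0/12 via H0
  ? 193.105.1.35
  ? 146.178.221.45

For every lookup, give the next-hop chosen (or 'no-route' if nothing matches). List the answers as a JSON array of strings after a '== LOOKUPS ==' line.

Process each operation:
  + 96.147.34.236/32 (H6) depth=32
  - 96.147.34.236/32 clear@32
  + 96.147.34.224/28 (H5) depth=28
  + 192.0.0.0/4 (H2) depth=4
  + 193.105.11.5/32 (H3) depth=32
  + 193.105.11.0/24 (H6) depth=24
  + 193.105.0.0/20 (H3) depth=20
  + 193.96.0.0/12 (H3) depth=12
  + 96.147.32.0/22 (H0) depth=22
  + 193.104.0.0/14 (H2) depth=14
  + 96.147.34.224/28 (H4) depth=28
  + 193.105.11.0/24 (H5) depth=24
  ? 192.0.8.184  path d0:-→d1:-→d2:-→d3:-→d4:H2→d5:-→d6:-→d7:-  best=H2
  ? 193.96.26.148  path d0:-→d1:-→d2:-→d3:-→d4:H2→d5:-→d6:-→d7:-→d8:-→d9:-→d10:-→d11:-→d12:H3  best=H3
  ? 193.96.0.3  path d0:-→d1:-→d2:-→d3:-→d4:H2→d5:-→d6:-→d7:-→d8:-→d9:-→d10:-→d11:-→d12:H3  best=H3
  + 193.96.0.0/12 (H1) depth=12
  + 193.96.0.0/12 (H0) depth=12
  ? 193.105.1.35  path d0:-→d1:-→d2:-→d3:-→d4:H2→d5:-→d6:-→d7:-→d8:-→d9:-→d10:-→d11:-→d12:H0→d13:-→d14:H2→d15:-→d16:-→d17:-→d18:-→d19:-→d20:H3  best=H3
  ? 146.178.221.45  path d0:-→d1:-  best=no-route

== LOOKUPS ==
["H2","H3","H3","H3","no-route"]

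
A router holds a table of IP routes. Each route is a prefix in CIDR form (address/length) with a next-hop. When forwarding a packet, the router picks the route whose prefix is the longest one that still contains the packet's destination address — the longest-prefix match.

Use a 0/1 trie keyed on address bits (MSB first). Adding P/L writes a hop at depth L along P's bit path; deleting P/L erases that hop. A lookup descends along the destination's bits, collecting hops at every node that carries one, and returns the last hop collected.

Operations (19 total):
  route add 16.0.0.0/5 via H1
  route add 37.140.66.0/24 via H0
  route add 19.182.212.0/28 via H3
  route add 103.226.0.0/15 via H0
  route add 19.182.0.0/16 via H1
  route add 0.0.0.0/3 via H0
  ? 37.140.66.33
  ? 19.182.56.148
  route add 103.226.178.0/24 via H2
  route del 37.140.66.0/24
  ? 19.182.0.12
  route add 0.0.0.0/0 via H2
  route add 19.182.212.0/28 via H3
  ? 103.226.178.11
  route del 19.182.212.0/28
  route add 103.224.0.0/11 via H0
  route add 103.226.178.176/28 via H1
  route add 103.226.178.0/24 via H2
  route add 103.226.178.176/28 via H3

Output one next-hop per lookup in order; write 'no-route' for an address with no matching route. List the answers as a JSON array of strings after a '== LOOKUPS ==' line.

Apply in order:
  + 16.0.0.0/5 (H1) depth=5
  + 37.140.66.0/24 (H0) depth=24
  + 19.182.212.0/28 (H3) depth=28
  + 103.226.0.0/15 (H0) depth=15
  + 19.182.0.0/16 (H1) depth=16
  + 0.0.0.0/3 (H0) depth=3
  Q 37.140.66.33: descend 001001011000110001000010 ; hops seen [H0] ; pick H0
  Q 19.182.56.148: descend 0001001110110110 ; hops seen [H0,H1,H1] ; pick H1
  + 103.226.178.0/24 (H2) depth=24
  del 37.140.66.0/24 (clear depth 24)
  Q 19.182.0.12: descend 0001001110110110 ; hops seen [H0,H1,H1] ; pick H1
  + 0.0.0.0/0 (H2) depth=0
  + 19.182.212.0/28 (H3) depth=28
  Q 103.226.178.11: descend 011001111110001010110010 ; hops seen [H2,H0,H2] ; pick H2
  del 19.182.212.0/28 (clear depth 28)
  + 103.224.0.0/11 (H0) depth=11
  + 103.226.178.176/28 (H1) depth=28
  + 103.226.178.0/24 (H2) depth=24
  + 103.226.178.176/28 (H3) depth=28

== LOOKUPS ==
["H0","H1","H1","H2"]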